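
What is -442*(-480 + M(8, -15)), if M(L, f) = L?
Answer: 208624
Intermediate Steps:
-442*(-480 + M(8, -15)) = -442*(-480 + 8) = -442*(-472) = 208624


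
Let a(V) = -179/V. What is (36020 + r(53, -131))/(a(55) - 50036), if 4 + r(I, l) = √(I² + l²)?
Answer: -1980880/2752159 - 55*√19970/2752159 ≈ -0.72258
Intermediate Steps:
r(I, l) = -4 + √(I² + l²)
(36020 + r(53, -131))/(a(55) - 50036) = (36020 + (-4 + √(53² + (-131)²)))/(-179/55 - 50036) = (36020 + (-4 + √(2809 + 17161)))/(-179*1/55 - 50036) = (36020 + (-4 + √19970))/(-179/55 - 50036) = (36016 + √19970)/(-2752159/55) = (36016 + √19970)*(-55/2752159) = -1980880/2752159 - 55*√19970/2752159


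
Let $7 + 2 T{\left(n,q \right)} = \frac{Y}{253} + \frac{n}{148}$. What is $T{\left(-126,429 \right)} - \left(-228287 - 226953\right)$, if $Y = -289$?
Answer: $\frac{17045838181}{37444} \approx 4.5524 \cdot 10^{5}$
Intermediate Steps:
$T{\left(n,q \right)} = - \frac{1030}{253} + \frac{n}{296}$ ($T{\left(n,q \right)} = - \frac{7}{2} + \frac{- \frac{289}{253} + \frac{n}{148}}{2} = - \frac{7}{2} + \left(- \frac{289}{506} + \frac{n}{296}\right) = - \frac{1030}{253} + \frac{n}{296}$)
$T{\left(-126,429 \right)} - \left(-228287 - 226953\right) = \left(- \frac{1030}{253} + \frac{1}{296} \left(-126\right)\right) - \left(-228287 - 226953\right) = \left(- \frac{1030}{253} - \frac{63}{148}\right) - \left(-228287 - 226953\right) = - \frac{168379}{37444} - -455240 = - \frac{168379}{37444} + 455240 = \frac{17045838181}{37444}$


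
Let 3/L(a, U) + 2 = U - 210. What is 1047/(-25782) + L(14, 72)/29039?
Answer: -709435661/17469281620 ≈ -0.040610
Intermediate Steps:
L(a, U) = 3/(-212 + U) (L(a, U) = 3/(-2 + (U - 210)) = 3/(-2 + (-210 + U)) = 3/(-212 + U))
1047/(-25782) + L(14, 72)/29039 = 1047/(-25782) + (3/(-212 + 72))/29039 = 1047*(-1/25782) + (3/(-140))*(1/29039) = -349/8594 + (3*(-1/140))*(1/29039) = -349/8594 - 3/140*1/29039 = -349/8594 - 3/4065460 = -709435661/17469281620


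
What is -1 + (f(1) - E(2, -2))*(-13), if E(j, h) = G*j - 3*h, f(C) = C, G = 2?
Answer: 116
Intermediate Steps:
E(j, h) = -3*h + 2*j (E(j, h) = 2*j - 3*h = -3*h + 2*j)
-1 + (f(1) - E(2, -2))*(-13) = -1 + (1 - (-3*(-2) + 2*2))*(-13) = -1 + (1 - (6 + 4))*(-13) = -1 + (1 - 1*10)*(-13) = -1 + (1 - 10)*(-13) = -1 - 9*(-13) = -1 + 117 = 116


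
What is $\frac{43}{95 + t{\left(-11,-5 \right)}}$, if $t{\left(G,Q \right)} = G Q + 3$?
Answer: $\frac{43}{153} \approx 0.28105$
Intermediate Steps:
$t{\left(G,Q \right)} = 3 + G Q$
$\frac{43}{95 + t{\left(-11,-5 \right)}} = \frac{43}{95 + \left(3 - -55\right)} = \frac{43}{95 + \left(3 + 55\right)} = \frac{43}{95 + 58} = \frac{43}{153}$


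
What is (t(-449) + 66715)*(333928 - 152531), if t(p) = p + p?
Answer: 11939006349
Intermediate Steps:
t(p) = 2*p
(t(-449) + 66715)*(333928 - 152531) = (2*(-449) + 66715)*(333928 - 152531) = (-898 + 66715)*181397 = 65817*181397 = 11939006349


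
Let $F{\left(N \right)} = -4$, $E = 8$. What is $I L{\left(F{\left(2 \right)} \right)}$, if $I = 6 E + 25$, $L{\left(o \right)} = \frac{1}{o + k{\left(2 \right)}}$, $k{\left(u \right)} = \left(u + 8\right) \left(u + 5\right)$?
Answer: $\frac{73}{66} \approx 1.1061$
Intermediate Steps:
$k{\left(u \right)} = \left(5 + u\right) \left(8 + u\right)$ ($k{\left(u \right)} = \left(8 + u\right) \left(5 + u\right) = \left(5 + u\right) \left(8 + u\right)$)
$L{\left(o \right)} = \frac{1}{70 + o}$ ($L{\left(o \right)} = \frac{1}{o + \left(40 + 2^{2} + 13 \cdot 2\right)} = \frac{1}{o + \left(40 + 4 + 26\right)} = \frac{1}{o + 70} = \frac{1}{70 + o}$)
$I = 73$ ($I = 6 \cdot 8 + 25 = 48 + 25 = 73$)
$I L{\left(F{\left(2 \right)} \right)} = \frac{73}{70 - 4} = \frac{73}{66}$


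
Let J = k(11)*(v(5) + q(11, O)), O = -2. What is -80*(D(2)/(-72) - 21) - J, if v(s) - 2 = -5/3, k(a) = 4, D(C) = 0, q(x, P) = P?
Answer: 5060/3 ≈ 1686.7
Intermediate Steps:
v(s) = ⅓ (v(s) = 2 - 5/3 = ⅓)
J = -20/3 (J = 4*(⅓ - 2) = 4*(-5/3) = -20/3 ≈ -6.6667)
-80*(D(2)/(-72) - 21) - J = -80*(0/(-72) - 21) - 1*(-20/3) = -80*(0*(-1/72) - 21) + 20/3 = -80*(0 - 21) + 20/3 = -80*(-21) + 20/3 = 1680 + 20/3 = 5060/3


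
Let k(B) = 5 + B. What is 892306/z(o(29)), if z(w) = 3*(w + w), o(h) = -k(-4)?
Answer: -446153/3 ≈ -1.4872e+5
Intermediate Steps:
o(h) = -1 (o(h) = -(5 - 4) = -1*1 = -1)
z(w) = 6*w (z(w) = 3*(2*w) = 6*w)
892306/z(o(29)) = 892306/((6*(-1))) = 892306/(-6) = 892306*(-⅙) = -446153/3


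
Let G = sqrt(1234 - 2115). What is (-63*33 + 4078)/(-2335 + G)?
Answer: -4667665/5453106 - 1999*I*sqrt(881)/5453106 ≈ -0.85596 - 0.010881*I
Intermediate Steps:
G = I*sqrt(881) (G = sqrt(-881) = I*sqrt(881) ≈ 29.682*I)
(-63*33 + 4078)/(-2335 + G) = (-63*33 + 4078)/(-2335 + I*sqrt(881)) = (-2079 + 4078)/(-2335 + I*sqrt(881)) = 1999/(-2335 + I*sqrt(881))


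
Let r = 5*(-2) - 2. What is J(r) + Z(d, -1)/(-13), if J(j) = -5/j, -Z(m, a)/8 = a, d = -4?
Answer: -31/156 ≈ -0.19872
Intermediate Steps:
Z(m, a) = -8*a
r = -12 (r = -10 - 2 = -12)
J(r) + Z(d, -1)/(-13) = -5/(-12) + (-8*(-1))/(-13) = -5*(-1/12) - 1/13*8 = 5/12 - 8/13 = -31/156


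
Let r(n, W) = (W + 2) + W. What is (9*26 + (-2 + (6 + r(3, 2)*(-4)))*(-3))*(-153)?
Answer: -44982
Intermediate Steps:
r(n, W) = 2 + 2*W (r(n, W) = (2 + W) + W = 2 + 2*W)
(9*26 + (-2 + (6 + r(3, 2)*(-4)))*(-3))*(-153) = (9*26 + (-2 + (6 + (2 + 2*2)*(-4)))*(-3))*(-153) = (234 + (-2 + (6 + (2 + 4)*(-4)))*(-3))*(-153) = (234 + (-2 + (6 + 6*(-4)))*(-3))*(-153) = (234 + (-2 + (6 - 24))*(-3))*(-153) = (234 + (-2 - 18)*(-3))*(-153) = (234 - 20*(-3))*(-153) = (234 + 60)*(-153) = 294*(-153) = -44982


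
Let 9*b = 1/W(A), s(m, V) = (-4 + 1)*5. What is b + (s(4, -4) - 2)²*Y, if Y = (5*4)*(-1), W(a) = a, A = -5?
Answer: -260101/45 ≈ -5780.0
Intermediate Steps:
s(m, V) = -15 (s(m, V) = -3*5 = -15)
Y = -20 (Y = 20*(-1) = -20)
b = -1/45 (b = (⅑)/(-5) = (⅑)*(-⅕) = -1/45 ≈ -0.022222)
b + (s(4, -4) - 2)²*Y = -1/45 + (-15 - 2)²*(-20) = -1/45 + (-17)²*(-20) = -1/45 + 289*(-20) = -1/45 - 5780 = -260101/45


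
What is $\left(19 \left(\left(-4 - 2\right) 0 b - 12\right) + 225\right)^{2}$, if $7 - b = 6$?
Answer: $9$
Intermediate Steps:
$b = 1$ ($b = 7 - 6 = 1$)
$\left(19 \left(\left(-4 - 2\right) 0 b - 12\right) + 225\right)^{2} = \left(19 \left(\left(-4 - 2\right) 0 \cdot 1 - 12\right) + 225\right)^{2} = \left(19 \left(\left(-6\right) 0 \cdot 1 - 12\right) + 225\right)^{2} = \left(19 \left(0 \cdot 1 - 12\right) + 225\right)^{2} = \left(19 \left(0 - 12\right) + 225\right)^{2} = \left(19 \left(-12\right) + 225\right)^{2} = \left(-228 + 225\right)^{2} = \left(-3\right)^{2} = 9$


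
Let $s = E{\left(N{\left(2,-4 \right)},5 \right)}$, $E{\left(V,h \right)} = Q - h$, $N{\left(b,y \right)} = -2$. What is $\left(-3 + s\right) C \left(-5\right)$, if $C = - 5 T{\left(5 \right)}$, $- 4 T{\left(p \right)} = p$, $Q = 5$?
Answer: $\frac{375}{4} \approx 93.75$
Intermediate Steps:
$T{\left(p \right)} = - \frac{p}{4}$
$C = \frac{25}{4}$ ($C = - 5 \left(\left(- \frac{1}{4}\right) 5\right) = \left(-5\right) \left(- \frac{5}{4}\right) = \frac{25}{4} \approx 6.25$)
$E{\left(V,h \right)} = 5 - h$
$s = 0$ ($s = 5 - 5 = 0$)
$\left(-3 + s\right) C \left(-5\right) = \left(-3 + 0\right) \frac{25}{4} \left(-5\right) = \left(-3\right) \left(- \frac{125}{4}\right) = \frac{375}{4}$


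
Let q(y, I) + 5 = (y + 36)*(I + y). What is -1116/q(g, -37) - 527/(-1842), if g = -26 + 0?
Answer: 2390317/1169670 ≈ 2.0436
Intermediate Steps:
g = -26
q(y, I) = -5 + (36 + y)*(I + y) (q(y, I) = -5 + (y + 36)*(I + y) = -5 + (36 + y)*(I + y))
-1116/q(g, -37) - 527/(-1842) = -1116/(-5 + (-26)² + 36*(-37) + 36*(-26) - 37*(-26)) - 527/(-1842) = -1116/(-5 + 676 - 1332 - 936 + 962) - 527*(-1/1842) = -1116/(-635) + 527/1842 = -1116*(-1/635) + 527/1842 = 1116/635 + 527/1842 = 2390317/1169670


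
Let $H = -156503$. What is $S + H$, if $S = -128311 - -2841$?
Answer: $-281973$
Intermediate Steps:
$S = -125470$ ($S = -128311 + 2841 = -125470$)
$S + H = -125470 - 156503 = -281973$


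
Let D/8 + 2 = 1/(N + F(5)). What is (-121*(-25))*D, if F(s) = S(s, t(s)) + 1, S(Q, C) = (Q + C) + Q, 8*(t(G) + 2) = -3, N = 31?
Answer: -15149200/317 ≈ -47789.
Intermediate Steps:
t(G) = -19/8 (t(G) = -2 + (⅛)*(-3) = -2 - 3/8 = -19/8)
S(Q, C) = C + 2*Q (S(Q, C) = (C + Q) + Q = C + 2*Q)
F(s) = -11/8 + 2*s (F(s) = (-19/8 + 2*s) + 1 = -11/8 + 2*s)
D = -5008/317 (D = -16 + 8/(31 + (-11/8 + 2*5)) = -16 + 8/(31 + (-11/8 + 10)) = -16 + 8/(31 + 69/8) = -16 + 8/(317/8) = -16 + 8*(8/317) = -16 + 64/317 = -5008/317 ≈ -15.798)
(-121*(-25))*D = -121*(-25)*(-5008/317) = 3025*(-5008/317) = -15149200/317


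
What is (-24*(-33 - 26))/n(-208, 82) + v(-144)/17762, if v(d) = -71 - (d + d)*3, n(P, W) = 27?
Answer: 8390801/159858 ≈ 52.489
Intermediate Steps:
v(d) = -71 - 6*d (v(d) = -71 - 2*d*3 = -71 - 6*d)
(-24*(-33 - 26))/n(-208, 82) + v(-144)/17762 = -24*(-33 - 26)/27 + (-71 - 6*(-144))/17762 = -24*(-59)*(1/27) + (-71 + 864)*(1/17762) = 1416*(1/27) + 793*(1/17762) = 472/9 + 793/17762 = 8390801/159858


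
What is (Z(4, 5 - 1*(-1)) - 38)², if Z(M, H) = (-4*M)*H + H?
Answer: 16384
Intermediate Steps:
Z(M, H) = H - 4*H*M (Z(M, H) = -4*H*M + H = H - 4*H*M)
(Z(4, 5 - 1*(-1)) - 38)² = ((5 - 1*(-1))*(1 - 4*4) - 38)² = ((5 + 1)*(1 - 16) - 38)² = (6*(-15) - 38)² = (-90 - 38)² = (-128)² = 16384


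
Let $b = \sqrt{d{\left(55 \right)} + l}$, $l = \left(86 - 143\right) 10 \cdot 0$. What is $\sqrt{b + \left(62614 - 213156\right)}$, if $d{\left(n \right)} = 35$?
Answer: $\sqrt{-150542 + \sqrt{35}} \approx 387.99 i$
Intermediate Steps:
$l = 0$ ($l = \left(-57\right) 0 = 0$)
$b = \sqrt{35}$ ($b = \sqrt{35 + 0} = \sqrt{35} \approx 5.9161$)
$\sqrt{b + \left(62614 - 213156\right)} = \sqrt{\sqrt{35} + \left(62614 - 213156\right)} = \sqrt{\sqrt{35} - 150542} = \sqrt{-150542 + \sqrt{35}}$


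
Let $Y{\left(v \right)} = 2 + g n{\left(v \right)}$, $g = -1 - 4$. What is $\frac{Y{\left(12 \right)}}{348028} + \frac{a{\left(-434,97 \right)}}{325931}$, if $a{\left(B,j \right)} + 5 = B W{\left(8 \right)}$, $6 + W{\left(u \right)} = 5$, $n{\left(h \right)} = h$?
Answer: $\frac{65200007}{56716557034} \approx 0.0011496$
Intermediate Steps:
$g = -5$
$W{\left(u \right)} = -1$ ($W{\left(u \right)} = -6 + 5 = -1$)
$Y{\left(v \right)} = 2 - 5 v$
$a{\left(B,j \right)} = -5 - B$ ($a{\left(B,j \right)} = -5 + B \left(-1\right) = -5 - B$)
$\frac{Y{\left(12 \right)}}{348028} + \frac{a{\left(-434,97 \right)}}{325931} = \frac{2 - 60}{348028} + \frac{-5 - -434}{325931} = \left(2 - 60\right) \frac{1}{348028} + \left(-5 + 434\right) \frac{1}{325931} = \left(-58\right) \frac{1}{348028} + 429 \cdot \frac{1}{325931} = - \frac{29}{174014} + \frac{429}{325931} = \frac{65200007}{56716557034}$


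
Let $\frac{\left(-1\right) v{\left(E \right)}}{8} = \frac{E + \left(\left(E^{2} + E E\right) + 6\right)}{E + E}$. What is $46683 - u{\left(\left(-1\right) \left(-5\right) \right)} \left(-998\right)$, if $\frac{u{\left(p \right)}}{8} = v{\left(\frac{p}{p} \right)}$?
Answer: $-240741$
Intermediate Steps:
$v{\left(E \right)} = - \frac{4 \left(6 + E + 2 E^{2}\right)}{E}$ ($v{\left(E \right)} = - 8 \frac{E + \left(\left(E^{2} + E E\right) + 6\right)}{E + E} = - 8 \frac{E + \left(\left(E^{2} + E^{2}\right) + 6\right)}{2 E} = - 8 \left(E + \left(2 E^{2} + 6\right)\right) \frac{1}{2 E} = - 8 \left(E + \left(6 + 2 E^{2}\right)\right) \frac{1}{2 E} = - 8 \left(6 + E + 2 E^{2}\right) \frac{1}{2 E} = - 8 \frac{6 + E + 2 E^{2}}{2 E} = - \frac{4 \left(6 + E + 2 E^{2}\right)}{E}$)
$u{\left(p \right)} = -288$ ($u{\left(p \right)} = 8 \left(-4 - \frac{24}{p \frac{1}{p}} - 8 \frac{p}{p}\right) = 8 \left(-4 - \frac{24}{1} - 8\right) = 8 \left(-4 - 24 - 8\right) = 8 \left(-36\right) = -288$)
$46683 - u{\left(\left(-1\right) \left(-5\right) \right)} \left(-998\right) = 46683 - \left(-288\right) \left(-998\right) = 46683 - 287424 = -240741$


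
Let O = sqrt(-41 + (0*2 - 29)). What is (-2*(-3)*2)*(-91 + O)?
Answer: -1092 + 12*I*sqrt(70) ≈ -1092.0 + 100.4*I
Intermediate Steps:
O = I*sqrt(70) (O = sqrt(-41 + (0 - 29)) = sqrt(-41 - 29) = sqrt(-70) = I*sqrt(70) ≈ 8.3666*I)
(-2*(-3)*2)*(-91 + O) = (-2*(-3)*2)*(-91 + I*sqrt(70)) = (6*2)*(-91 + I*sqrt(70)) = 12*(-91 + I*sqrt(70)) = -1092 + 12*I*sqrt(70)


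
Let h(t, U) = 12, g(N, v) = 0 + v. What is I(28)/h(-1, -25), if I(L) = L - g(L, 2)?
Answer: 13/6 ≈ 2.1667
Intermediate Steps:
g(N, v) = v
I(L) = -2 + L (I(L) = L - 1*2 = L - 2 = -2 + L)
I(28)/h(-1, -25) = (-2 + 28)/12 = 26*(1/12) = 13/6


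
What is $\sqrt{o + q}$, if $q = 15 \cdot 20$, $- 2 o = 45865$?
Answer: $\frac{i \sqrt{90530}}{2} \approx 150.44 i$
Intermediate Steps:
$o = - \frac{45865}{2}$ ($o = \left(- \frac{1}{2}\right) 45865 = - \frac{45865}{2} \approx -22933.0$)
$q = 300$
$\sqrt{o + q} = \sqrt{- \frac{45865}{2} + 300} = \sqrt{- \frac{45265}{2}} = \frac{i \sqrt{90530}}{2}$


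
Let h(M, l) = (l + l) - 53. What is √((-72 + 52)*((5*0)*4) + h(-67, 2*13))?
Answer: I ≈ 1.0*I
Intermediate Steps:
h(M, l) = -53 + 2*l (h(M, l) = 2*l - 53 = -53 + 2*l)
√((-72 + 52)*((5*0)*4) + h(-67, 2*13)) = √((-72 + 52)*((5*0)*4) + (-53 + 2*(2*13))) = √(-0*4 + (-53 + 2*26)) = √(-20*0 + (-53 + 52)) = √(0 - 1) = √(-1) = I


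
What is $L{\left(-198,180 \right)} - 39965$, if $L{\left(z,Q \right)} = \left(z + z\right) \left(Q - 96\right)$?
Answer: $-73229$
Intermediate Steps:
$L{\left(z,Q \right)} = 2 z \left(-96 + Q\right)$
$L{\left(-198,180 \right)} - 39965 = 2 \left(-198\right) \left(-96 + 180\right) - 39965 = 2 \left(-198\right) 84 - 39965 = -33264 - 39965 = -73229$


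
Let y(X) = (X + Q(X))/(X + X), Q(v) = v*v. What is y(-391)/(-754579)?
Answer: 195/754579 ≈ 0.00025842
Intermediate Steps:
Q(v) = v²
y(X) = (X + X²)/(2*X) (y(X) = (X + X²)/(X + X) = (X + X²)/((2*X)) = (X + X²)*(1/(2*X)) = (X + X²)/(2*X))
y(-391)/(-754579) = (½ + (½)*(-391))/(-754579) = (½ - 391/2)*(-1/754579) = -195*(-1/754579) = 195/754579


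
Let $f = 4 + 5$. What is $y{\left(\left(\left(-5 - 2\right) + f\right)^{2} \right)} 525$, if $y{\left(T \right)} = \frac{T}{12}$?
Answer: $175$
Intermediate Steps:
$f = 9$
$y{\left(T \right)} = \frac{T}{12}$ ($y{\left(T \right)} = T \frac{1}{12} = \frac{T}{12}$)
$y{\left(\left(\left(-5 - 2\right) + f\right)^{2} \right)} 525 = \frac{\left(\left(-5 - 2\right) + 9\right)^{2}}{12} \cdot 525 = \frac{\left(-7 + 9\right)^{2}}{12} \cdot 525 = \frac{2^{2}}{12} \cdot 525 = \frac{1}{12} \cdot 4 \cdot 525 = \frac{1}{3} \cdot 525 = 175$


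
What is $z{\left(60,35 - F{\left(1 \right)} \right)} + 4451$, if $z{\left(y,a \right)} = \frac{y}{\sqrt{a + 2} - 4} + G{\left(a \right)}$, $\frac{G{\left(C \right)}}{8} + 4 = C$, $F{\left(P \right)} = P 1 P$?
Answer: $4721$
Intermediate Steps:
$F{\left(P \right)} = P^{2}$ ($F{\left(P \right)} = P P = P^{2}$)
$G{\left(C \right)} = -32 + 8 C$
$z{\left(y,a \right)} = -32 + 8 a + \frac{y}{-4 + \sqrt{2 + a}}$ ($z{\left(y,a \right)} = \frac{y}{\sqrt{a + 2} - 4} + \left(-32 + 8 a\right) = \frac{y}{\sqrt{2 + a} - 4} + \left(-32 + 8 a\right) = \frac{y}{-4 + \sqrt{2 + a}} + \left(-32 + 8 a\right) = -32 + 8 a + \frac{y}{-4 + \sqrt{2 + a}}$)
$z{\left(60,35 - F{\left(1 \right)} \right)} + 4451 = \frac{128 + 60 - 32 \left(35 - 1^{2}\right) + 8 \sqrt{2 + \left(35 - 1^{2}\right)} \left(-4 + \left(35 - 1^{2}\right)\right)}{-4 + \sqrt{2 + \left(35 - 1^{2}\right)}} + 4451 = \frac{128 + 60 - 32 \left(35 - 1\right) + 8 \sqrt{2 + \left(35 - 1\right)} \left(-4 + \left(35 - 1\right)\right)}{-4 + \sqrt{2 + \left(35 - 1\right)}} + 4451 = \frac{128 + 60 - 1088 + 8 \sqrt{2 + 34} \left(-4 + 34\right)}{-4 + \sqrt{2 + 34}} + 4451 = \frac{128 + 60 - 1088 + 8 \sqrt{36} \cdot 30}{-4 + \sqrt{36}} + 4451 = \frac{128 + 60 - 1088 + 8 \cdot 6 \cdot 30}{-4 + 6} + 4451 = \frac{128 + 60 - 1088 + 1440}{2} + 4451 = \frac{1}{2} \cdot 540 + 4451 = 270 + 4451 = 4721$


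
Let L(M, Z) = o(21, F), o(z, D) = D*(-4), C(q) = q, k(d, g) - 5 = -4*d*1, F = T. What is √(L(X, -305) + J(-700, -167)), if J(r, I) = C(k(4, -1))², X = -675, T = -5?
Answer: √141 ≈ 11.874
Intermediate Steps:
F = -5
k(d, g) = 5 - 4*d (k(d, g) = 5 - 4*d*1 = 5 - 4*d)
J(r, I) = 121 (J(r, I) = (5 - 4*4)² = (5 - 16)² = (-11)² = 121)
o(z, D) = -4*D
L(M, Z) = 20 (L(M, Z) = -4*(-5) = 20)
√(L(X, -305) + J(-700, -167)) = √(20 + 121) = √141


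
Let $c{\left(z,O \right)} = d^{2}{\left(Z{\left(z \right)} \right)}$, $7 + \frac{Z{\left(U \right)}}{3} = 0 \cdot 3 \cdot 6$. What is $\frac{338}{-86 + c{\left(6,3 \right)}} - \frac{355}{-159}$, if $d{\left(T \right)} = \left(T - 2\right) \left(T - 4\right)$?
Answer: $\frac{117395087}{52555701} \approx 2.2337$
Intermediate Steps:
$Z{\left(U \right)} = -21$ ($Z{\left(U \right)} = -21 + 3 \cdot 0 \cdot 3 \cdot 6 = -21 + 3 \cdot 0 \cdot 6 = -21 + 3 \cdot 0 = -21 + 0 = -21$)
$d{\left(T \right)} = \left(-4 + T\right) \left(-2 + T\right)$ ($d{\left(T \right)} = \left(-2 + T\right) \left(-4 + T\right) = \left(-4 + T\right) \left(-2 + T\right)$)
$c{\left(z,O \right)} = 330625$ ($c{\left(z,O \right)} = \left(8 + \left(-21\right)^{2} - -126\right)^{2} = \left(8 + 441 + 126\right)^{2} = 575^{2} = 330625$)
$\frac{338}{-86 + c{\left(6,3 \right)}} - \frac{355}{-159} = \frac{338}{-86 + 330625} - \frac{355}{-159} = \frac{338}{330539} - - \frac{355}{159} = 338 \cdot \frac{1}{330539} + \frac{355}{159} = \frac{338}{330539} + \frac{355}{159} = \frac{117395087}{52555701}$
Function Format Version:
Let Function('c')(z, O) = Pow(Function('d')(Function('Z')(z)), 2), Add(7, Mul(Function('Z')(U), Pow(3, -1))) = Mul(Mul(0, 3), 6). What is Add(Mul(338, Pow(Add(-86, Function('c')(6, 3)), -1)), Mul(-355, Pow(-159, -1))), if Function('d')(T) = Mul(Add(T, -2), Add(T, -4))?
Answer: Rational(117395087, 52555701) ≈ 2.2337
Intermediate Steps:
Function('Z')(U) = -21 (Function('Z')(U) = Add(-21, Mul(3, Mul(Mul(0, 3), 6))) = Add(-21, Mul(3, Mul(0, 6))) = Add(-21, Mul(3, 0)) = Add(-21, 0) = -21)
Function('d')(T) = Mul(Add(-4, T), Add(-2, T)) (Function('d')(T) = Mul(Add(-2, T), Add(-4, T)) = Mul(Add(-4, T), Add(-2, T)))
Function('c')(z, O) = 330625 (Function('c')(z, O) = Pow(Add(8, Pow(-21, 2), Mul(-6, -21)), 2) = Pow(Add(8, 441, 126), 2) = Pow(575, 2) = 330625)
Add(Mul(338, Pow(Add(-86, Function('c')(6, 3)), -1)), Mul(-355, Pow(-159, -1))) = Add(Mul(338, Pow(Add(-86, 330625), -1)), Mul(-355, Pow(-159, -1))) = Add(Mul(338, Pow(330539, -1)), Mul(-355, Rational(-1, 159))) = Add(Mul(338, Rational(1, 330539)), Rational(355, 159)) = Add(Rational(338, 330539), Rational(355, 159)) = Rational(117395087, 52555701)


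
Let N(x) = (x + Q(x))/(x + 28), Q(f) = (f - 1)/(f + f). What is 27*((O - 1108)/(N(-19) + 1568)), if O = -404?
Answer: -775656/29753 ≈ -26.070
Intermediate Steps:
Q(f) = (-1 + f)/(2*f) (Q(f) = (-1 + f)/((2*f)) = (-1 + f)*(1/(2*f)) = (-1 + f)/(2*f))
N(x) = (x + (-1 + x)/(2*x))/(28 + x) (N(x) = (x + (-1 + x)/(2*x))/(x + 28) = (x + (-1 + x)/(2*x))/(28 + x))
27*((O - 1108)/(N(-19) + 1568)) = 27*((-404 - 1108)/((1/2)*(-1 - 19 + 2*(-19)**2)/(-19*(28 - 19)) + 1568)) = 27*(-1512/((1/2)*(-1/19)*(-1 - 19 + 2*361)/9 + 1568)) = 27*(-1512/((1/2)*(-1/19)*(1/9)*(-1 - 19 + 722) + 1568)) = 27*(-1512/((1/2)*(-1/19)*(1/9)*702 + 1568)) = 27*(-1512/(-39/19 + 1568)) = 27*(-1512/29753/19) = 27*(-1512*19/29753) = 27*(-28728/29753) = -775656/29753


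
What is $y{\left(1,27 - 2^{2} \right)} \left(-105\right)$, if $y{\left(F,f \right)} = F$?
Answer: $-105$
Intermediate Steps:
$y{\left(1,27 - 2^{2} \right)} \left(-105\right) = 1 \left(-105\right) = -105$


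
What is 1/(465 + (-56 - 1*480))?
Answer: -1/71 ≈ -0.014085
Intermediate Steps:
1/(465 + (-56 - 1*480)) = 1/(465 + (-56 - 480)) = 1/(465 - 536) = 1/(-71) = -1/71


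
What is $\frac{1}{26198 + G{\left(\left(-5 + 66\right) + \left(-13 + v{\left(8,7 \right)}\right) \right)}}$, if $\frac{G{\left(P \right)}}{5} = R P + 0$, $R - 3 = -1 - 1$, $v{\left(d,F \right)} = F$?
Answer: $\frac{1}{26473} \approx 3.7774 \cdot 10^{-5}$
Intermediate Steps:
$R = 1$ ($R = 3 - 2 = 1$)
$G{\left(P \right)} = 5 P$ ($G{\left(P \right)} = 5 \left(1 P + 0\right) = 5 \left(P + 0\right) = 5 P$)
$\frac{1}{26198 + G{\left(\left(-5 + 66\right) + \left(-13 + v{\left(8,7 \right)}\right) \right)}} = \frac{1}{26198 + 5 \left(\left(-5 + 66\right) + \left(-13 + 7\right)\right)} = \frac{1}{26198 + 5 \left(61 - 6\right)} = \frac{1}{26198 + 5 \cdot 55} = \frac{1}{26198 + 275} = \frac{1}{26473}$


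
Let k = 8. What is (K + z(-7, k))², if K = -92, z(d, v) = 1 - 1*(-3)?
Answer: 7744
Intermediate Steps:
z(d, v) = 4 (z(d, v) = 1 + 3 = 4)
(K + z(-7, k))² = (-92 + 4)² = (-88)² = 7744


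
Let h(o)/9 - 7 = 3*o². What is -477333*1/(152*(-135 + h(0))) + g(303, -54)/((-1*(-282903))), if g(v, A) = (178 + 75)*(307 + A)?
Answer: 15082161355/344010048 ≈ 43.842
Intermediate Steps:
h(o) = 63 + 27*o² (h(o) = 63 + 9*(3*o²) = 63 + 27*o²)
g(v, A) = 77671 + 253*A (g(v, A) = 253*(307 + A) = 77671 + 253*A)
-477333*1/(152*(-135 + h(0))) + g(303, -54)/((-1*(-282903))) = -477333*1/(152*(-135 + (63 + 27*0²))) + (77671 + 253*(-54))/((-1*(-282903))) = -477333*1/(152*(-135 + (63 + 27*0))) + (77671 - 13662)/282903 = -477333*1/(152*(-135 + (63 + 0))) + 64009*(1/282903) = -477333*1/(152*(-135 + 63)) + 64009/282903 = -477333/(152*(-72)) + 64009/282903 = -477333/(-10944) + 64009/282903 = -477333*(-1/10944) + 64009/282903 = 53037/1216 + 64009/282903 = 15082161355/344010048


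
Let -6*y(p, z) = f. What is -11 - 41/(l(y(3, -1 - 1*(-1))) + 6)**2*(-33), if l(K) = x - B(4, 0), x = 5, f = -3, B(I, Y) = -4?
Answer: -374/75 ≈ -4.9867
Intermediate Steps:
y(p, z) = 1/2 (y(p, z) = -1/6*(-3) = 1/2)
l(K) = 9 (l(K) = 5 - 1*(-4) = 5 + 4 = 9)
-11 - 41/(l(y(3, -1 - 1*(-1))) + 6)**2*(-33) = -11 - 41/(9 + 6)**2*(-33) = -11 - 41/(15**2)*(-33) = -11 - 41/225*(-33) = -11 + 451/75 = -374/75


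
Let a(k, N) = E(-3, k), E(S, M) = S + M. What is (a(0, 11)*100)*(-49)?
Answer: 14700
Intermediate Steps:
E(S, M) = M + S
a(k, N) = -3 + k (a(k, N) = k - 3 = -3 + k)
(a(0, 11)*100)*(-49) = ((-3 + 0)*100)*(-49) = -3*100*(-49) = -300*(-49) = 14700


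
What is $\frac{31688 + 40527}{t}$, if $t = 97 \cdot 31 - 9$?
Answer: $\frac{72215}{2998} \approx 24.088$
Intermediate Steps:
$t = 2998$ ($t = 3007 - 9 = 2998$)
$\frac{31688 + 40527}{t} = \frac{31688 + 40527}{2998} = 72215 \cdot \frac{1}{2998} = \frac{72215}{2998}$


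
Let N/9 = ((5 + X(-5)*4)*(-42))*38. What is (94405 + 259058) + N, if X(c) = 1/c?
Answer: 1465671/5 ≈ 2.9313e+5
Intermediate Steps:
N = -301644/5 (N = 9*(((5 + 4/(-5))*(-42))*38) = 9*(((5 - ⅕*4)*(-42))*38) = 9*(((5 - ⅘)*(-42))*38) = 9*(((21/5)*(-42))*38) = 9*(-882/5*38) = 9*(-33516/5) = -301644/5 ≈ -60329.)
(94405 + 259058) + N = (94405 + 259058) - 301644/5 = 353463 - 301644/5 = 1465671/5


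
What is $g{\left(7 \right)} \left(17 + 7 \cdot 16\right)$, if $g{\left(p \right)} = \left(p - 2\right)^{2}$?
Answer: $3225$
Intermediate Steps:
$g{\left(p \right)} = \left(-2 + p\right)^{2}$
$g{\left(7 \right)} \left(17 + 7 \cdot 16\right) = \left(-2 + 7\right)^{2} \left(17 + 7 \cdot 16\right) = 5^{2} \left(17 + 112\right) = 25 \cdot 129 = 3225$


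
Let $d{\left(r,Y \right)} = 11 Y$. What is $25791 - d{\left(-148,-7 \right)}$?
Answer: $25868$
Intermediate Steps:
$25791 - d{\left(-148,-7 \right)} = 25791 - 11 \left(-7\right) = 25791 - -77 = 25791 + 77 = 25868$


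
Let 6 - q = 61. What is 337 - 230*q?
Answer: 12987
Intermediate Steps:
q = -55 (q = 6 - 1*61 = 6 - 61 = -55)
337 - 230*q = 337 - 230*(-55) = 337 + 12650 = 12987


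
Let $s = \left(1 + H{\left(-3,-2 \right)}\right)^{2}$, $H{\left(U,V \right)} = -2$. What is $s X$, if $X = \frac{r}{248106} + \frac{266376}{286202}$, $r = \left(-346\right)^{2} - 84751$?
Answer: $\frac{12682756131}{11834738902} \approx 1.0717$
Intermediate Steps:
$r = 34965$ ($r = 119716 - 84751 = 34965$)
$s = 1$ ($s = \left(1 - 2\right)^{2} = \left(-1\right)^{2} = 1$)
$X = \frac{12682756131}{11834738902}$ ($X = \frac{34965}{248106} + \frac{266376}{286202} = 34965 \cdot \frac{1}{248106} + 266376 \cdot \frac{1}{286202} = \frac{11655}{82702} + \frac{133188}{143101} = \frac{12682756131}{11834738902} \approx 1.0717$)
$s X = 1 \cdot \frac{12682756131}{11834738902} = \frac{12682756131}{11834738902}$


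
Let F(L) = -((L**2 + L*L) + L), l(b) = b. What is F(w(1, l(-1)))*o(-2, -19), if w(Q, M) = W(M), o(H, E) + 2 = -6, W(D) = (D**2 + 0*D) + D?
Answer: 0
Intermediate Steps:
W(D) = D + D**2 (W(D) = (D**2 + 0) + D = D**2 + D = D + D**2)
o(H, E) = -8 (o(H, E) = -2 - 6 = -8)
w(Q, M) = M*(1 + M)
F(L) = -L - 2*L**2 (F(L) = -((L**2 + L**2) + L) = -(2*L**2 + L) = -(L + 2*L**2) = -L - 2*L**2)
F(w(1, l(-1)))*o(-2, -19) = -(-(1 - 1))*(1 + 2*(-(1 - 1)))*(-8) = -(-1*0)*(1 + 2*(-1*0))*(-8) = -1*0*(1 + 2*0)*(-8) = -1*0*(1 + 0)*(-8) = -1*0*1*(-8) = 0*(-8) = 0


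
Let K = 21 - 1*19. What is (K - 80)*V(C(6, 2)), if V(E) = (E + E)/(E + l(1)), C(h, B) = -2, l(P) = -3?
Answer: -312/5 ≈ -62.400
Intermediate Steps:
K = 2 (K = 21 - 19 = 2)
V(E) = 2*E/(-3 + E) (V(E) = (E + E)/(E - 3) = (2*E)/(-3 + E) = 2*E/(-3 + E))
(K - 80)*V(C(6, 2)) = (2 - 80)*(2*(-2)/(-3 - 2)) = -156*(-2)/(-5) = -156*(-2)*(-1)/5 = -78*⅘ = -312/5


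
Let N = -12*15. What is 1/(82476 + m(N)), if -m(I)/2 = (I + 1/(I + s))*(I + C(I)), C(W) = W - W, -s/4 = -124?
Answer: 79/1396494 ≈ 5.6570e-5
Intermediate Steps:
s = 496 (s = -4*(-124) = 496)
N = -180
C(W) = 0
m(I) = -2*I*(I + 1/(496 + I)) (m(I) = -2*(I + 1/(I + 496))*(I + 0) = -2*(I + 1/(496 + I))*I = -2*I*(I + 1/(496 + I)))
1/(82476 + m(N)) = 1/(82476 + 2*(-180)*(-1 - 1*(-180)**2 - 496*(-180))/(496 - 180)) = 1/(82476 + 2*(-180)*(-1 - 1*32400 + 89280)/316) = 1/(82476 + 2*(-180)*(1/316)*(-1 - 32400 + 89280)) = 1/(82476 + 2*(-180)*(1/316)*56879) = 1/(82476 - 5119110/79) = 1/(1396494/79) = 79/1396494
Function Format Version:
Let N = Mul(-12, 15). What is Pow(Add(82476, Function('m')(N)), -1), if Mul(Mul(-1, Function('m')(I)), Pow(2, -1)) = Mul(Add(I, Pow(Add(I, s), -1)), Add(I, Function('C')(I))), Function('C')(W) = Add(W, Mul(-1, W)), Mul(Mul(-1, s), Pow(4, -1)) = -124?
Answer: Rational(79, 1396494) ≈ 5.6570e-5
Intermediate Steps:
s = 496 (s = Mul(-4, -124) = 496)
N = -180
Function('C')(W) = 0
Function('m')(I) = Mul(-2, I, Add(I, Pow(Add(496, I), -1))) (Function('m')(I) = Mul(-2, Mul(Add(I, Pow(Add(I, 496), -1)), Add(I, 0))) = Mul(-2, Mul(Add(I, Pow(Add(496, I), -1)), I)) = Mul(-2, Mul(I, Add(I, Pow(Add(496, I), -1)))) = Mul(-2, I, Add(I, Pow(Add(496, I), -1))))
Pow(Add(82476, Function('m')(N)), -1) = Pow(Add(82476, Mul(2, -180, Pow(Add(496, -180), -1), Add(-1, Mul(-1, Pow(-180, 2)), Mul(-496, -180)))), -1) = Pow(Add(82476, Mul(2, -180, Pow(316, -1), Add(-1, Mul(-1, 32400), 89280))), -1) = Pow(Add(82476, Mul(2, -180, Rational(1, 316), Add(-1, -32400, 89280))), -1) = Pow(Add(82476, Mul(2, -180, Rational(1, 316), 56879)), -1) = Pow(Add(82476, Rational(-5119110, 79)), -1) = Pow(Rational(1396494, 79), -1) = Rational(79, 1396494)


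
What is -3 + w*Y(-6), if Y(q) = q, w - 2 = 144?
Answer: -879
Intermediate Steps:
w = 146 (w = 2 + 144 = 146)
-3 + w*Y(-6) = -3 + 146*(-6) = -3 - 876 = -879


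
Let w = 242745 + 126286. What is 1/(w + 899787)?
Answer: 1/1268818 ≈ 7.8814e-7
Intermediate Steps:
w = 369031
1/(w + 899787) = 1/(369031 + 899787) = 1/1268818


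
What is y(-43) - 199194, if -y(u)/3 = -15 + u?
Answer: -199020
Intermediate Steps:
y(u) = 45 - 3*u (y(u) = -3*(-15 + u) = 45 - 3*u)
y(-43) - 199194 = (45 - 3*(-43)) - 199194 = (45 + 129) - 199194 = 174 - 199194 = -199020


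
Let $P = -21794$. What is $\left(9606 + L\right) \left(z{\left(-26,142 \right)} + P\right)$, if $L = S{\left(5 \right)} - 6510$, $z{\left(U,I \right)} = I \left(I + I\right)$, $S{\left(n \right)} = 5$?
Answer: $57473934$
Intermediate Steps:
$z{\left(U,I \right)} = 2 I^{2}$ ($z{\left(U,I \right)} = I 2 I = 2 I^{2}$)
$L = -6505$ ($L = 5 - 6510 = -6505$)
$\left(9606 + L\right) \left(z{\left(-26,142 \right)} + P\right) = \left(9606 - 6505\right) \left(2 \cdot 142^{2} - 21794\right) = 3101 \left(2 \cdot 20164 - 21794\right) = 3101 \left(40328 - 21794\right) = 3101 \cdot 18534 = 57473934$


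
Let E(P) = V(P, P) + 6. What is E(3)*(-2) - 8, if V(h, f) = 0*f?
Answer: -20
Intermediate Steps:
V(h, f) = 0
E(P) = 6 (E(P) = 0 + 6 = 6)
E(3)*(-2) - 8 = 6*(-2) - 8 = -12 - 8 = -20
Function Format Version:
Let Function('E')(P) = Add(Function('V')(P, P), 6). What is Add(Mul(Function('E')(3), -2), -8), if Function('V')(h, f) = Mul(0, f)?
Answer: -20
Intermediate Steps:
Function('V')(h, f) = 0
Function('E')(P) = 6 (Function('E')(P) = Add(0, 6) = 6)
Add(Mul(Function('E')(3), -2), -8) = Add(Mul(6, -2), -8) = Add(-12, -8) = -20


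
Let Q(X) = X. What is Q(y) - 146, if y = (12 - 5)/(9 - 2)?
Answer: -145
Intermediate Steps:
y = 1 (y = 7/7 = 7*(⅐) = 1)
Q(y) - 146 = 1 - 146 = -145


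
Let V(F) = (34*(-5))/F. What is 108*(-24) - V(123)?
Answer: -318646/123 ≈ -2590.6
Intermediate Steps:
V(F) = -170/F
108*(-24) - V(123) = 108*(-24) - (-170)/123 = -2592 - (-170)/123 = -2592 - 1*(-170/123) = -2592 + 170/123 = -318646/123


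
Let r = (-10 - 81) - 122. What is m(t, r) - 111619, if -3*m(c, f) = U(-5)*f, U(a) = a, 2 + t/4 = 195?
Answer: -111974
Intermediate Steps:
t = 772 (t = -8 + 4*195 = -8 + 780 = 772)
r = -213 (r = -91 - 122 = -213)
m(c, f) = 5*f/3 (m(c, f) = -(-5)*f/3 = 5*f/3)
m(t, r) - 111619 = (5/3)*(-213) - 111619 = -355 - 111619 = -111974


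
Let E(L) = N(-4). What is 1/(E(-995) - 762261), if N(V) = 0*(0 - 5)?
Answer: -1/762261 ≈ -1.3119e-6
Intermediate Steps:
N(V) = 0 (N(V) = 0*(-5) = 0)
E(L) = 0
1/(E(-995) - 762261) = 1/(0 - 762261) = 1/(-762261) = -1/762261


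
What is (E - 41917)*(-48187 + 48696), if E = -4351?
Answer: -23550412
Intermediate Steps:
(E - 41917)*(-48187 + 48696) = (-4351 - 41917)*(-48187 + 48696) = -46268*509 = -23550412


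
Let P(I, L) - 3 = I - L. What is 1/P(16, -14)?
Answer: 1/33 ≈ 0.030303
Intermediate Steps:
P(I, L) = 3 + I - L (P(I, L) = 3 + (I - L) = 3 + I - L)
1/P(16, -14) = 1/(3 + 16 - 1*(-14)) = 1/(3 + 16 + 14) = 1/33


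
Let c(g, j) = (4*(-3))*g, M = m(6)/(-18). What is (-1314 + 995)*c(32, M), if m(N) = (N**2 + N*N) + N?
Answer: 122496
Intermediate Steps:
m(N) = N + 2*N**2 (m(N) = (N**2 + N**2) + N = 2*N**2 + N = N + 2*N**2)
M = -13/3 (M = (6*(1 + 2*6))/(-18) = (6*(1 + 12))*(-1/18) = (6*13)*(-1/18) = 78*(-1/18) = -13/3 ≈ -4.3333)
c(g, j) = -12*g
(-1314 + 995)*c(32, M) = (-1314 + 995)*(-12*32) = -319*(-384) = 122496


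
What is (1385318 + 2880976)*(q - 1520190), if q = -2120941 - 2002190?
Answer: -24076066522374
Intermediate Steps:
q = -4123131
(1385318 + 2880976)*(q - 1520190) = (1385318 + 2880976)*(-4123131 - 1520190) = 4266294*(-5643321) = -24076066522374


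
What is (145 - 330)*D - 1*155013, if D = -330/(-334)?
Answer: -25917696/167 ≈ -1.5520e+5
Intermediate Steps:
D = 165/167 (D = -330*(-1/334) = 165/167 ≈ 0.98802)
(145 - 330)*D - 1*155013 = (145 - 330)*(165/167) - 1*155013 = -185*165/167 - 155013 = -30525/167 - 155013 = -25917696/167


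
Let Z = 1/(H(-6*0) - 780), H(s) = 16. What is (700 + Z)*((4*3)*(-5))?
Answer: -8021985/191 ≈ -42000.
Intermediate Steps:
Z = -1/764 (Z = 1/(16 - 780) = 1/(-764) = -1/764 ≈ -0.0013089)
(700 + Z)*((4*3)*(-5)) = (700 - 1/764)*((4*3)*(-5)) = 534799*(12*(-5))/764 = (534799/764)*(-60) = -8021985/191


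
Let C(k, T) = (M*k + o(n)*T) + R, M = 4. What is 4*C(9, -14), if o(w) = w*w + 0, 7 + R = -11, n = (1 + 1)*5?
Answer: -5528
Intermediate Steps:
n = 10 (n = 2*5 = 10)
R = -18 (R = -7 - 11 = -18)
o(w) = w² (o(w) = w² + 0 = w²)
C(k, T) = -18 + 4*k + 100*T (C(k, T) = (4*k + 10²*T) - 18 = (4*k + 100*T) - 18 = -18 + 4*k + 100*T)
4*C(9, -14) = 4*(-18 + 4*9 + 100*(-14)) = 4*(-18 + 36 - 1400) = 4*(-1382) = -5528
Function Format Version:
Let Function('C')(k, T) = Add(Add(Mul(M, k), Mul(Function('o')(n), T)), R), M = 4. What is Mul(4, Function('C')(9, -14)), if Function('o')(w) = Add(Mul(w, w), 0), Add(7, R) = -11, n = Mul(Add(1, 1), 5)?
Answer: -5528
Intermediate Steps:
n = 10 (n = Mul(2, 5) = 10)
R = -18 (R = Add(-7, -11) = -18)
Function('o')(w) = Pow(w, 2) (Function('o')(w) = Add(Pow(w, 2), 0) = Pow(w, 2))
Function('C')(k, T) = Add(-18, Mul(4, k), Mul(100, T)) (Function('C')(k, T) = Add(Add(Mul(4, k), Mul(Pow(10, 2), T)), -18) = Add(Add(Mul(4, k), Mul(100, T)), -18) = Add(-18, Mul(4, k), Mul(100, T)))
Mul(4, Function('C')(9, -14)) = Mul(4, Add(-18, Mul(4, 9), Mul(100, -14))) = Mul(4, Add(-18, 36, -1400)) = Mul(4, -1382) = -5528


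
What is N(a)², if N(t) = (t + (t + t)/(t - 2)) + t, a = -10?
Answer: 3025/9 ≈ 336.11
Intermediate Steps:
N(t) = 2*t + 2*t/(-2 + t) (N(t) = (t + (2*t)/(-2 + t)) + t = (t + 2*t/(-2 + t)) + t = 2*t + 2*t/(-2 + t))
N(a)² = (2*(-10)*(-1 - 10)/(-2 - 10))² = (2*(-10)*(-11)/(-12))² = (2*(-10)*(-1/12)*(-11))² = (-55/3)² = 3025/9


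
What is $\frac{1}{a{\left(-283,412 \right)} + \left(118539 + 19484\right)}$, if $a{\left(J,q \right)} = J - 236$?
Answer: $\frac{1}{137504} \approx 7.2725 \cdot 10^{-6}$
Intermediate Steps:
$a{\left(J,q \right)} = -236 + J$ ($a{\left(J,q \right)} = J - 236 = -236 + J$)
$\frac{1}{a{\left(-283,412 \right)} + \left(118539 + 19484\right)} = \frac{1}{\left(-236 - 283\right) + \left(118539 + 19484\right)} = \frac{1}{-519 + 138023} = \frac{1}{137504}$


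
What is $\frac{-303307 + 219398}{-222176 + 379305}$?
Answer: $- \frac{11987}{22447} \approx -0.53401$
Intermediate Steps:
$\frac{-303307 + 219398}{-222176 + 379305} = - \frac{83909}{157129} = \left(-83909\right) \frac{1}{157129} = - \frac{11987}{22447}$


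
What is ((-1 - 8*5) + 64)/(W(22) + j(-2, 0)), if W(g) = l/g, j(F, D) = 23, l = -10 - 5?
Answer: 506/491 ≈ 1.0306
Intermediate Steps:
l = -15
W(g) = -15/g
((-1 - 8*5) + 64)/(W(22) + j(-2, 0)) = ((-1 - 8*5) + 64)/(-15/22 + 23) = ((-1 - 40) + 64)/(-15*1/22 + 23) = (-41 + 64)/(-15/22 + 23) = 23/(491/22) = 23*(22/491) = 506/491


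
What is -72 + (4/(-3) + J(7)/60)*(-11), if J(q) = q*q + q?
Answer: -338/5 ≈ -67.600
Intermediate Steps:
J(q) = q + q² (J(q) = q² + q = q + q²)
-72 + (4/(-3) + J(7)/60)*(-11) = -72 + (4/(-3) + (7*(1 + 7))/60)*(-11) = -72 + (4*(-⅓) + (7*8)*(1/60))*(-11) = -72 + (-4/3 + 56*(1/60))*(-11) = -72 + (-4/3 + 14/15)*(-11) = -72 - ⅖*(-11) = -72 + 22/5 = -338/5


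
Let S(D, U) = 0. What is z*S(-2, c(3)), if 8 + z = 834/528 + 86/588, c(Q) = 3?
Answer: 0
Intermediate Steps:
z = -81163/12936 (z = -8 + (834/528 + 86/588) = -8 + (834*(1/528) + 86*(1/588)) = -8 + (139/88 + 43/294) = -8 + 22325/12936 = -81163/12936 ≈ -6.2742)
z*S(-2, c(3)) = -81163/12936*0 = 0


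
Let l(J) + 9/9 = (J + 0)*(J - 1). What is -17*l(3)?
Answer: -85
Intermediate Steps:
l(J) = -1 + J*(-1 + J) (l(J) = -1 + (J + 0)*(J - 1) = -1 + J*(-1 + J))
-17*l(3) = -17*(-1 + 3² - 1*3) = -17*(-1 + 9 - 3) = -17*5 = -85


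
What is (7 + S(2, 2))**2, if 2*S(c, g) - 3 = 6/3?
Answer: 361/4 ≈ 90.250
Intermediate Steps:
S(c, g) = 5/2 (S(c, g) = 3/2 + (6/3)/2 = 3/2 + (6*(1/3))/2 = 3/2 + (1/2)*2 = 3/2 + 1 = 5/2)
(7 + S(2, 2))**2 = (7 + 5/2)**2 = (19/2)**2 = 361/4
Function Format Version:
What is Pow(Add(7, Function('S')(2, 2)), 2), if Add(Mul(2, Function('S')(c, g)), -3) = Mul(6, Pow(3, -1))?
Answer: Rational(361, 4) ≈ 90.250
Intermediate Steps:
Function('S')(c, g) = Rational(5, 2) (Function('S')(c, g) = Add(Rational(3, 2), Mul(Rational(1, 2), Mul(6, Pow(3, -1)))) = Add(Rational(3, 2), Mul(Rational(1, 2), Mul(6, Rational(1, 3)))) = Add(Rational(3, 2), Mul(Rational(1, 2), 2)) = Add(Rational(3, 2), 1) = Rational(5, 2))
Pow(Add(7, Function('S')(2, 2)), 2) = Pow(Add(7, Rational(5, 2)), 2) = Pow(Rational(19, 2), 2) = Rational(361, 4)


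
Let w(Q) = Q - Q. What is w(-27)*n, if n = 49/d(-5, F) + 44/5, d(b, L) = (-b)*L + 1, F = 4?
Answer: 0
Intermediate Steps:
w(Q) = 0
d(b, L) = 1 - L*b (d(b, L) = -L*b + 1 = 1 - L*b)
n = 167/15 (n = 49/(1 - 1*4*(-5)) + 44/5 = 49/(1 + 20) + 44*(1/5) = 49/21 + 44/5 = 49*(1/21) + 44/5 = 7/3 + 44/5 = 167/15 ≈ 11.133)
w(-27)*n = 0*(167/15) = 0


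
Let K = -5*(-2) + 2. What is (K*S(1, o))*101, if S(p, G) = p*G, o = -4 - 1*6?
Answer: -12120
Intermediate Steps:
o = -10 (o = -4 - 6 = -10)
S(p, G) = G*p
K = 12 (K = 10 + 2 = 12)
(K*S(1, o))*101 = (12*(-10*1))*101 = (12*(-10))*101 = -120*101 = -12120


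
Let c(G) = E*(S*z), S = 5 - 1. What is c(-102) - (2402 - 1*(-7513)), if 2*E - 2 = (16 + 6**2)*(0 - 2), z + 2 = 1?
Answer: -9711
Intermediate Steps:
z = -1 (z = -2 + 1 = -1)
S = 4
E = -51 (E = 1 + ((16 + 6**2)*(0 - 2))/2 = 1 + ((16 + 36)*(-2))/2 = 1 + (52*(-2))/2 = 1 + (1/2)*(-104) = 1 - 52 = -51)
c(G) = 204 (c(G) = -204*(-1) = -51*(-4) = 204)
c(-102) - (2402 - 1*(-7513)) = 204 - (2402 - 1*(-7513)) = 204 - (2402 + 7513) = 204 - 1*9915 = 204 - 9915 = -9711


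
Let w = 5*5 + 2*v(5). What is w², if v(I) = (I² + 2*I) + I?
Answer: 11025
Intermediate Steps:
v(I) = I² + 3*I
w = 105 (w = 5*5 + 2*(5*(3 + 5)) = 25 + 2*(5*8) = 25 + 2*40 = 25 + 80 = 105)
w² = 105² = 11025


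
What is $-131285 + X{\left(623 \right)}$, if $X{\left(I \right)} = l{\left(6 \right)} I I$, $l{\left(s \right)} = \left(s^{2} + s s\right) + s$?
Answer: $30142777$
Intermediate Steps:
$l{\left(s \right)} = s + 2 s^{2}$ ($l{\left(s \right)} = \left(s^{2} + s^{2}\right) + s = 2 s^{2} + s = s + 2 s^{2}$)
$X{\left(I \right)} = 78 I^{2}$ ($X{\left(I \right)} = 6 \left(1 + 2 \cdot 6\right) I I = 6 \left(1 + 12\right) I I = 6 \cdot 13 I I = 78 I I = 78 I^{2}$)
$-131285 + X{\left(623 \right)} = -131285 + 78 \cdot 623^{2} = -131285 + 78 \cdot 388129 = -131285 + 30274062 = 30142777$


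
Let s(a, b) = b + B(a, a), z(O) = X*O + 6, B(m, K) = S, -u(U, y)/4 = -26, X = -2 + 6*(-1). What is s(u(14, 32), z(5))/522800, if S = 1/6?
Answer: -203/3136800 ≈ -6.4716e-5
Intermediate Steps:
X = -8 (X = -2 - 6 = -8)
u(U, y) = 104 (u(U, y) = -4*(-26) = 104)
S = ⅙ ≈ 0.16667
B(m, K) = ⅙
z(O) = 6 - 8*O (z(O) = -8*O + 6 = 6 - 8*O)
s(a, b) = ⅙ + b (s(a, b) = b + ⅙ = ⅙ + b)
s(u(14, 32), z(5))/522800 = (⅙ + (6 - 8*5))/522800 = (⅙ + (6 - 40))*(1/522800) = (⅙ - 34)*(1/522800) = -203/6*1/522800 = -203/3136800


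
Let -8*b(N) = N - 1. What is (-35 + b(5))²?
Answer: 5041/4 ≈ 1260.3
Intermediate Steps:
b(N) = ⅛ - N/8 (b(N) = -(N - 1)/8 = -(-1 + N)/8 = ⅛ - N/8)
(-35 + b(5))² = (-35 + (⅛ - ⅛*5))² = (-35 + (⅛ - 5/8))² = (-35 - ½)² = (-71/2)² = 5041/4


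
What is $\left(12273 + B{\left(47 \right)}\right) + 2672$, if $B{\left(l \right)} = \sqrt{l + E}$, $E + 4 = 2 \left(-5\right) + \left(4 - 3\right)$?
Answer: $14945 + \sqrt{34} \approx 14951.0$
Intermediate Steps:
$E = -13$ ($E = -4 + \left(2 \left(-5\right) + \left(4 - 3\right)\right) = -4 + \left(-10 + \left(4 - 3\right)\right) = -4 + \left(-10 + 1\right) = -4 - 9 = -13$)
$B{\left(l \right)} = \sqrt{-13 + l}$ ($B{\left(l \right)} = \sqrt{l - 13} = \sqrt{-13 + l}$)
$\left(12273 + B{\left(47 \right)}\right) + 2672 = \left(12273 + \sqrt{-13 + 47}\right) + 2672 = \left(12273 + \sqrt{34}\right) + 2672 = 14945 + \sqrt{34}$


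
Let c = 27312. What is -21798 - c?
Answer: -49110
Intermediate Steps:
-21798 - c = -21798 - 1*27312 = -21798 - 27312 = -49110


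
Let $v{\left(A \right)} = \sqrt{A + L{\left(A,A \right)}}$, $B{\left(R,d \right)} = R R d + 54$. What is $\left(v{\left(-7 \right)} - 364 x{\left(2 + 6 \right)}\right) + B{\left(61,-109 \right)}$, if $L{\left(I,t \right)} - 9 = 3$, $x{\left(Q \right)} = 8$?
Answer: $-408447 + \sqrt{5} \approx -4.0845 \cdot 10^{5}$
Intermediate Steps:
$L{\left(I,t \right)} = 12$ ($L{\left(I,t \right)} = 9 + 3 = 12$)
$B{\left(R,d \right)} = 54 + d R^{2}$ ($B{\left(R,d \right)} = R^{2} d + 54 = d R^{2} + 54 = 54 + d R^{2}$)
$v{\left(A \right)} = \sqrt{12 + A}$ ($v{\left(A \right)} = \sqrt{A + 12} = \sqrt{12 + A}$)
$\left(v{\left(-7 \right)} - 364 x{\left(2 + 6 \right)}\right) + B{\left(61,-109 \right)} = \left(\sqrt{12 - 7} - 2912\right) + \left(54 - 109 \cdot 61^{2}\right) = \left(\sqrt{5} - 2912\right) + \left(54 - 405589\right) = \left(-2912 + \sqrt{5}\right) + \left(54 - 405589\right) = \left(-2912 + \sqrt{5}\right) - 405535 = -408447 + \sqrt{5}$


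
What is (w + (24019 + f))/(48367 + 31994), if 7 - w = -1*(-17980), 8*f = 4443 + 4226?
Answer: 57037/642888 ≈ 0.088720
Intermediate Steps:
f = 8669/8 (f = (4443 + 4226)/8 = (⅛)*8669 = 8669/8 ≈ 1083.6)
w = -17973 (w = 7 - (-1)*(-17980) = 7 - 1*17980 = 7 - 17980 = -17973)
(w + (24019 + f))/(48367 + 31994) = (-17973 + (24019 + 8669/8))/(48367 + 31994) = (-17973 + 200821/8)/80361 = (57037/8)*(1/80361) = 57037/642888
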